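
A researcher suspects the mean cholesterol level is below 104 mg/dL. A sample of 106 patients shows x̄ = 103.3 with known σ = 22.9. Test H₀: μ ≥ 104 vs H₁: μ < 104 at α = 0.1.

z = -0.315. Critical value: -1.28. Fail to reject H₀.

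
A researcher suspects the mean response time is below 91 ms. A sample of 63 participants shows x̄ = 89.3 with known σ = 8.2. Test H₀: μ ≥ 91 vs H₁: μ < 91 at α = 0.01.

z = -1.646. Critical value: -2.33. Fail to reject H₀.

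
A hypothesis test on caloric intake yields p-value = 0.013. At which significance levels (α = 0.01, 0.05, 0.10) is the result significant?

p = 0.013. Significant at: α = 0.05, 0.1.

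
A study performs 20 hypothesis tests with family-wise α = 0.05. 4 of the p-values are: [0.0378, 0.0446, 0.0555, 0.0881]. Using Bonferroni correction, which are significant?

Bonferroni α = 0.05/20 = 0.0025. None of the given p-values are significant.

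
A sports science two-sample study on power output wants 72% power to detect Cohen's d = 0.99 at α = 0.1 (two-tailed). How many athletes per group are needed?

z_{α/2} = 1.645, z_β = Φ⁻¹(0.72) = 0.583. For large effect (d = 0.99): n per group = 2(z_{α/2} + z_β)²/d² = 2(1.645 + 0.583)²/0.99² = 10.1 → 11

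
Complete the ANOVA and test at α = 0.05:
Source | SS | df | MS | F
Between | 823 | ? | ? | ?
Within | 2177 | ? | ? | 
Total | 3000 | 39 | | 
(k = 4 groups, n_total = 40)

df_between = 3, df_within = 36. MS_between = 274.33, MS_within = 60.47. F = 4.537, F_crit ≈ 2.866. Reject H₀.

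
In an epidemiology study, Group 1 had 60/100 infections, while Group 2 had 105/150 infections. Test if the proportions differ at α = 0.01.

p̂₁ = 0.6, p̂₂ = 0.7, pooled p̂ = 0.66. z = -1.635. Critical: ±2.576. Fail to reject H₀.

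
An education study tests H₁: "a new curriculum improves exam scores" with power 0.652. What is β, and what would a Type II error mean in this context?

β = 1 - power = 1 - 0.652 = 0.348. A Type II error is failing to reject H₀ when H₀ is false (false negative) — here, failing to conclude that a new curriculum improves exam scores when in fact it is true. Consequence: keeping the old curriculum when the new one would have helped students.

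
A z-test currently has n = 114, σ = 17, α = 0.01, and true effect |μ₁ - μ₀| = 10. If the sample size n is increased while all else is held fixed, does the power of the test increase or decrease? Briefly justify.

Power increases: a larger n shrinks the standard error σ/√n, moving the sampling distribution under H₁ further from the critical value.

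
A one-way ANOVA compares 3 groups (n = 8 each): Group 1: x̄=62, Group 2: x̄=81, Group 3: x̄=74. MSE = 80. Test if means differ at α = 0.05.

Grand mean = 72.33. SS_between = 1477.33, MS_between = 738.67. F = 9.233, F_crit ≈ 3.467. Reject H₀.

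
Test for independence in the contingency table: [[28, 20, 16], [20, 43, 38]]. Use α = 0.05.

χ² = 10.947. df = 2, critical = 5.991. Reject H₀. Variables are dependent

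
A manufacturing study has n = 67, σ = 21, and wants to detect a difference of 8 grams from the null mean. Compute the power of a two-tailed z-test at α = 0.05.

SE = σ/√n = 21/√67 = 2.566. Non-centrality λ = d/SE = 8/2.566 = 3.118. Power ≈ Φ(λ - z_{α/2}) = Φ(3.118 - 1.96) = Φ(1.158) = 0.877.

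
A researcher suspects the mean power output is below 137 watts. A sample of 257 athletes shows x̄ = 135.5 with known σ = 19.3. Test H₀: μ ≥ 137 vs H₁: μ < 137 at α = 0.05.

z = -1.246. Critical value: -1.645. Fail to reject H₀.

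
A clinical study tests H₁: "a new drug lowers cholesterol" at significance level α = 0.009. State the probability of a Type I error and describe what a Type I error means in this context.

P(Type I error) = α = 0.009. A Type I error is rejecting H₀ when H₀ is actually true (false positive) — here, concluding that a new drug lowers cholesterol when in fact this is not the case. Consequence: approving an ineffective drug — patients take a useless medication and may skip effective alternatives.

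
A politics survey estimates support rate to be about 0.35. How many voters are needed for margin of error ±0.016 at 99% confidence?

n = z²p(1-p)/E² = 2.576²×0.35×0.65/0.016² = 5897.03 → n = 5898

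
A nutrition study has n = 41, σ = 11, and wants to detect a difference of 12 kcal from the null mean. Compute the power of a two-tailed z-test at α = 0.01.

SE = σ/√n = 11/√41 = 1.718. Non-centrality λ = d/SE = 12/1.718 = 6.985. Power ≈ Φ(λ - z_{α/2}) = Φ(6.985 - 2.576) = Φ(4.409) = 1.0.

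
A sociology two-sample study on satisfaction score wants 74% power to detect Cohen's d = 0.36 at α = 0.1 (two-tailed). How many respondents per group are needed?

z_{α/2} = 1.645, z_β = Φ⁻¹(0.74) = 0.643. For small effect (d = 0.36): n per group = 2(z_{α/2} + z_β)²/d² = 2(1.645 + 0.643)²/0.36² = 80.8 → 81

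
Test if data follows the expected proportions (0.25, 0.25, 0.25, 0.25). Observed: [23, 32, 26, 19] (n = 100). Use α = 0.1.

Expected: [25.0, 25.0, 25.0, 25.0]. χ² = 3.6. df = 3, critical = 6.251. Fail to reject H₀.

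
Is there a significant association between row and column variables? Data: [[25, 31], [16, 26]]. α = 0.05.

χ² = 0.423. df = 1, critical = 3.841. Fail to reject H₀. No evidence of dependence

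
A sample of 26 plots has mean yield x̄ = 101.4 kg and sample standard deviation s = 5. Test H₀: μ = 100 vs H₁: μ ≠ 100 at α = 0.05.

t = (x̄ - μ₀)/(s/√n) = (101.4 - 100)/(5/√26) = 1.428. df = 25, critical t = ±2.06. Fail to reject H₀.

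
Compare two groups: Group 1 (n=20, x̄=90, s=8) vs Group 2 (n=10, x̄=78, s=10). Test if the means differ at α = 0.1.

Pooled sp = 8.69. t = 3.564, df = 28. Critical t = ±1.701. Reject H₀.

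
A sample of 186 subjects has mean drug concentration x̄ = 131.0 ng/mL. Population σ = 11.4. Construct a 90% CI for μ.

CI = x̄ ± z*(σ/√n) = 131.0 ± 1.645(11.4/√186) = 131.0 ± 1.38 = (129.62, 132.38)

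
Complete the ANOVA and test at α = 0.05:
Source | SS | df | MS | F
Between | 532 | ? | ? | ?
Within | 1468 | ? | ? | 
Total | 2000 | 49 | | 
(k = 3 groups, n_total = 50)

df_between = 2, df_within = 47. MS_between = 266.0, MS_within = 31.23. F = 8.516, F_crit ≈ 3.195. Reject H₀.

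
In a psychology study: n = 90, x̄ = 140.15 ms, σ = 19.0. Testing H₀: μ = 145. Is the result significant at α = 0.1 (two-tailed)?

z = (140.15 - 145)/(19.0/√90) = -2.422. Since |z| > 1.645, significant at α = 0.1.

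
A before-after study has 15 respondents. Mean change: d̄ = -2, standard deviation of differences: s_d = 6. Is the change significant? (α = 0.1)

t = d̄/(s_d/√n) = -2/(6/√15) = -1.291. df = 14, critical t = ±1.761. Fail to reject H₀.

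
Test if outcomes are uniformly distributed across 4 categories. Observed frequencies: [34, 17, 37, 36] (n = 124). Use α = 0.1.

Expected = 31 each. χ² = Σ(O-E)²/E = 8.581. df = 3, critical value = 6.251. Reject H₀.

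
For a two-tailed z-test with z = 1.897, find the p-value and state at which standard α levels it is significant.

p = 2·P(Z > |1.897|) = 2·(1 - Φ(1.897)) ≈ 0.0578. Significant at α = 0.1.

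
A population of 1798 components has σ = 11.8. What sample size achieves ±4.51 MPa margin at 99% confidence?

Without FPC: n₀ = (2.576×11.8/4.51)² = 45.426. With FPC: n = n₀N/(n₀+N-1) = 44.3 → n = 45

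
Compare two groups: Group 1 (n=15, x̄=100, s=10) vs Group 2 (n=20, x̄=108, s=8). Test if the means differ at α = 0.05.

Pooled sp = 8.9. t = -2.631, df = 33. Critical t = ±2.035. Reject H₀.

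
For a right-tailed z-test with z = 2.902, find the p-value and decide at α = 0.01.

p = P(Z > 2.902) = 1 - Φ(2.902) ≈ 0.0019. Since p < 0.01, reject H₀ (significant) at α = 0.01.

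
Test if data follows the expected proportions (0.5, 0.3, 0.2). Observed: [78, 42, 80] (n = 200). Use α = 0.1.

Expected: [100.0, 60.0, 40.0]. χ² = 50.24. df = 2, critical = 4.605. Reject H₀.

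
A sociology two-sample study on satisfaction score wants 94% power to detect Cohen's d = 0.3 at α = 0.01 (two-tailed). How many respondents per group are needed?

z_{α/2} = 2.576, z_β = Φ⁻¹(0.94) = 1.555. For small effect (d = 0.3): n per group = 2(z_{α/2} + z_β)²/d² = 2(2.576 + 1.555)²/0.3² = 379.2 → 380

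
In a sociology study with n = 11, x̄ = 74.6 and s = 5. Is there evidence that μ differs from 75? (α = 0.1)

t = (x̄ - μ₀)/(s/√n) = (74.6 - 75)/(5/√11) = -0.265. df = 10, critical t = ±1.812. Fail to reject H₀.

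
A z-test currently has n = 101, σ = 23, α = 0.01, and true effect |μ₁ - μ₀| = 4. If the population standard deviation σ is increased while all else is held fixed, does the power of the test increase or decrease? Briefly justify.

Power decreases: a larger σ inflates the standard error σ/√n, pulling the sampling distribution under H₁ back toward the critical value.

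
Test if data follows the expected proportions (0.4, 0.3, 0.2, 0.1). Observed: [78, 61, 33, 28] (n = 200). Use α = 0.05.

Expected: [80.0, 60.0, 40.0, 20.0]. χ² = 4.492. df = 3, critical = 7.815. Fail to reject H₀.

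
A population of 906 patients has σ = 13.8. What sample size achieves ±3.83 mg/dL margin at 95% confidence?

Without FPC: n₀ = (1.96×13.8/3.83)² = 49.874. With FPC: n = n₀N/(n₀+N-1) = 47.3 → n = 48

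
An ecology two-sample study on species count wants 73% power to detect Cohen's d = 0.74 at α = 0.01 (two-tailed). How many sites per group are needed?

z_{α/2} = 2.576, z_β = Φ⁻¹(0.73) = 0.613. For medium effect (d = 0.74): n per group = 2(z_{α/2} + z_β)²/d² = 2(2.576 + 0.613)²/0.74² = 37.1 → 38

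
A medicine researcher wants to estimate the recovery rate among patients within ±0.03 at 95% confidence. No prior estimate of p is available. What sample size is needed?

Conservative approach: use p = 0.5 (maximizes p(1-p) = 0.25). n = z²(0.25)/E² = 1.96²×0.25/0.03² = 1067.1 → n = 1068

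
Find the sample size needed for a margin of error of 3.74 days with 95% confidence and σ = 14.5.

n = (z*σ/E)² = (1.96×14.5/3.74)² = 57.7 → n = 58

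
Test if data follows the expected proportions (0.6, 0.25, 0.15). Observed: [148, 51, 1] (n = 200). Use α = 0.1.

Expected: [120.0, 50.0, 30.0]. χ² = 34.587. df = 2, critical = 4.605. Reject H₀.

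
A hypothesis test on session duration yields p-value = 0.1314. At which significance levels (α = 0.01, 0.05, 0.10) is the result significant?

p = 0.1314. Not significant at any of the given levels.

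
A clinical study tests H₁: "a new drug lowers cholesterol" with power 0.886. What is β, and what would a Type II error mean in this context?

β = 1 - power = 1 - 0.886 = 0.114. A Type II error is failing to reject H₀ when H₀ is false (false negative) — here, failing to conclude that a new drug lowers cholesterol when in fact it is true. Consequence: shelving an effective drug — patients miss out on a treatment that would have helped.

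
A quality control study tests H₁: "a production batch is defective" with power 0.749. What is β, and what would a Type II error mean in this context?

β = 1 - power = 1 - 0.749 = 0.251. A Type II error is failing to reject H₀ when H₀ is false (false negative) — here, failing to conclude that a production batch is defective when in fact it is true. Consequence: shipping a defective batch — faulty products reach customers.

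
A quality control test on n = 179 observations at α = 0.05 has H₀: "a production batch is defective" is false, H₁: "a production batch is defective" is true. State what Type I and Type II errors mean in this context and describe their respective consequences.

Type I (false positive): concluding that a production batch is defective when it is not — scrapping a good batch — wasted material and cost for no reason. Type II (false negative): failing to conclude that a production batch is defective when it is — shipping a defective batch — faulty products reach customers. Which is costlier depends on domain priorities and is a judgement call rather than a statistical fact.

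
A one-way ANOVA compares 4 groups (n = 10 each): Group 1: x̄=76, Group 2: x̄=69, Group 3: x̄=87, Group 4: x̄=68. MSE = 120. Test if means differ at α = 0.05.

Grand mean = 75.0. SS_between = 2300.0, MS_between = 766.67. F = 6.389, F_crit ≈ 2.866. Reject H₀.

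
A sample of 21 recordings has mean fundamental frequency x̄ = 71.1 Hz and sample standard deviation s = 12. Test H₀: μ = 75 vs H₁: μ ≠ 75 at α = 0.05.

t = (x̄ - μ₀)/(s/√n) = (71.1 - 75)/(12/√21) = -1.489. df = 20, critical t = ±2.086. Fail to reject H₀.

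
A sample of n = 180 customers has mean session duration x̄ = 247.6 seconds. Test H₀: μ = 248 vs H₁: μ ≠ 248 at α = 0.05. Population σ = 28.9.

z = (x̄ - μ₀)/(σ/√n) = (247.6 - 248)/(28.9/√180) = -0.186. Critical value: ±1.96. Since |-0.186| ≤ 1.96, Fail to reject H₀.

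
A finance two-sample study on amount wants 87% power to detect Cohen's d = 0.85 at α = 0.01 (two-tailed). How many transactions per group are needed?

z_{α/2} = 2.576, z_β = Φ⁻¹(0.87) = 1.126. For large effect (d = 0.85): n per group = 2(z_{α/2} + z_β)²/d² = 2(2.576 + 1.126)²/0.85² = 37.9 → 38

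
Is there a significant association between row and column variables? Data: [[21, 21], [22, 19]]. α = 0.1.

χ² = 0.111. df = 1, critical = 2.706. Fail to reject H₀. No evidence of dependence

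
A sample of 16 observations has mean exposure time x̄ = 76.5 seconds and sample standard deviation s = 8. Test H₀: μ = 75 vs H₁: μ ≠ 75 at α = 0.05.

t = (x̄ - μ₀)/(s/√n) = (76.5 - 75)/(8/√16) = 0.75. df = 15, critical t = ±2.131. Fail to reject H₀.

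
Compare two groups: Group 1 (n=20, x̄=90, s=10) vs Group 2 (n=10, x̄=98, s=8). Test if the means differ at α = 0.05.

Pooled sp = 9.4. t = -2.197, df = 28. Critical t = ±2.048. Reject H₀.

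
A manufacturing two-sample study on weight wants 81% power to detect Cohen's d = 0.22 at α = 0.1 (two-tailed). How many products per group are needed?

z_{α/2} = 1.645, z_β = Φ⁻¹(0.81) = 0.878. For small effect (d = 0.22): n per group = 2(z_{α/2} + z_β)²/d² = 2(1.645 + 0.878)²/0.22² = 263.04 → 264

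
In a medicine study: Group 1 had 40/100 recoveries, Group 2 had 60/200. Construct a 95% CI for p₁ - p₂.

p̂₁ = 0.4, p̂₂ = 0.3. Difference = 0.1. CI = (-0.015, 0.215)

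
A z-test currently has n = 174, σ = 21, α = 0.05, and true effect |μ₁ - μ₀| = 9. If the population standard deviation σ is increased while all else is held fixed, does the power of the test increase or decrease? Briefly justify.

Power decreases: a larger σ inflates the standard error σ/√n, pulling the sampling distribution under H₁ back toward the critical value.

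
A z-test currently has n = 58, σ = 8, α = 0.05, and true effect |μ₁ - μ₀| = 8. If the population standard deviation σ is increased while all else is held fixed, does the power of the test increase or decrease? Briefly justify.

Power decreases: a larger σ inflates the standard error σ/√n, pulling the sampling distribution under H₁ back toward the critical value.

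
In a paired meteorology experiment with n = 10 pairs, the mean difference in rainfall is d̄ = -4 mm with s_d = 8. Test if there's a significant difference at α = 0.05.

t = d̄/(s_d/√n) = -4/(8/√10) = -1.581. df = 9, critical t = ±2.262. Fail to reject H₀.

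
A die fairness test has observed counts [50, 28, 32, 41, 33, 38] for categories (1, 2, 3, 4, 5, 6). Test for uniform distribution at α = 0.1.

Expected = 37 each. χ² = Σ(O-E)²/E = 8.324. df = 5, critical value = 9.236. Fail to reject H₀.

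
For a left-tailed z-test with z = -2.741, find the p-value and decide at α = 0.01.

p = P(Z < -2.741) = Φ(-2.741) ≈ 0.0031. Since p < 0.01, reject H₀ (significant) at α = 0.01.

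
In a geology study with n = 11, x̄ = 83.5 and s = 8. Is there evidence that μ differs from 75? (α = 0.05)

t = (x̄ - μ₀)/(s/√n) = (83.5 - 75)/(8/√11) = 3.524. df = 10, critical t = ±2.228. Reject H₀.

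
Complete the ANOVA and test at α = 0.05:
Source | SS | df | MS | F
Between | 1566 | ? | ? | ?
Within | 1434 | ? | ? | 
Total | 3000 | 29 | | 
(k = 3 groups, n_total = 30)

df_between = 2, df_within = 27. MS_between = 783.0, MS_within = 53.11. F = 14.743, F_crit ≈ 3.354. Reject H₀.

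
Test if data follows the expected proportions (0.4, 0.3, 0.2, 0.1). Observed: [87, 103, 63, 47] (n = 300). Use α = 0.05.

Expected: [120.0, 90.0, 60.0, 30.0]. χ² = 20.736. df = 3, critical = 7.815. Reject H₀.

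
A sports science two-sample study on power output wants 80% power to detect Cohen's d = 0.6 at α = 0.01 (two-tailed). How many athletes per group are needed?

z_{α/2} = 2.576, z_β = Φ⁻¹(0.8) = 0.842. For medium effect (d = 0.6): n per group = 2(z_{α/2} + z_β)²/d² = 2(2.576 + 0.842)²/0.6² = 64.9 → 65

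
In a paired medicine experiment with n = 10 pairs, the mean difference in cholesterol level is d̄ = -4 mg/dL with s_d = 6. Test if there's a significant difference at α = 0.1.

t = d̄/(s_d/√n) = -4/(6/√10) = -2.108. df = 9, critical t = ±1.833. Reject H₀.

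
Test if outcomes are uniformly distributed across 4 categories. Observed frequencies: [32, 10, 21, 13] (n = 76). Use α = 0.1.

Expected = 19 each. χ² = Σ(O-E)²/E = 15.263. df = 3, critical value = 6.251. Reject H₀.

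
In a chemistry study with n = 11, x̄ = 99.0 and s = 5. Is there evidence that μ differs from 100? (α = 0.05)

t = (x̄ - μ₀)/(s/√n) = (99.0 - 100)/(5/√11) = -0.663. df = 10, critical t = ±2.228. Fail to reject H₀.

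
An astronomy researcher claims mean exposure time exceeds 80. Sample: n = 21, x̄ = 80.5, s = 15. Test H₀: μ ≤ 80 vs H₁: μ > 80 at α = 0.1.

t = (80.5 - 80)/(15/√21) = 0.153, df = 20. Critical t = 1.325. Fail to reject H₀.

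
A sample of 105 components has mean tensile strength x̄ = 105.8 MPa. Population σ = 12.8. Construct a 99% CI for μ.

CI = x̄ ± z*(σ/√n) = 105.8 ± 2.576(12.8/√105) = 105.8 ± 3.22 = (102.58, 109.02)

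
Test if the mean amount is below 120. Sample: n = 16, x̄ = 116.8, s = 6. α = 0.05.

t = (116.8 - 120)/(6/√16) = -2.133, df = 15. Critical t = -1.753. Reject H₀.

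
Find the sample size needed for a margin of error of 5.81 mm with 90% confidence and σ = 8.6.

n = (z*σ/E)² = (1.645×8.6/5.81)² = 5.9 → n = 6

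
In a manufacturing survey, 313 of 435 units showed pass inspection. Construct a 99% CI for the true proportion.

p̂ = 0.72. CI = p̂ ± z*√(p̂(1-p̂)/n) = (0.664, 0.775)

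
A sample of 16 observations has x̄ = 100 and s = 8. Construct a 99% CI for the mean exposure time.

CI = x̄ ± t*(s/√n) = 100 ± 2.947(8/√16) = (94.11, 105.89)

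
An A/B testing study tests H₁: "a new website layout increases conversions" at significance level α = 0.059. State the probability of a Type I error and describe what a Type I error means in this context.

P(Type I error) = α = 0.059. A Type I error is rejecting H₀ when H₀ is actually true (false positive) — here, concluding that a new website layout increases conversions when in fact this is not the case. Consequence: rolling out a layout that doesn't actually help — wasted engineering effort.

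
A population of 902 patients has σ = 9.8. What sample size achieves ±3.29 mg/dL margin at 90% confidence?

Without FPC: n₀ = (1.645×9.8/3.29)² = 24.01. With FPC: n = n₀N/(n₀+N-1) = 23.4 → n = 24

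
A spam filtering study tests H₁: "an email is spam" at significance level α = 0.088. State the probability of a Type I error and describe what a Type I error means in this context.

P(Type I error) = α = 0.088. A Type I error is rejecting H₀ when H₀ is actually true (false positive) — here, concluding that an email is spam when in fact this is not the case. Consequence: a legitimate email is sent to the spam folder and the user misses it.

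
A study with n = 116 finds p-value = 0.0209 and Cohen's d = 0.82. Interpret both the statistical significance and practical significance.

Statistically significant (p = 0.0209 < 0.05). Cohen's d = 0.82 indicates a large effect size. Both statistical and practical significance should be considered.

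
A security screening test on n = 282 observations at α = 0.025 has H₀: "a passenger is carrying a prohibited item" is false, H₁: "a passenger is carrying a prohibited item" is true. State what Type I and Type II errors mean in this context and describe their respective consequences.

Type I (false positive): concluding that a passenger is carrying a prohibited item when it is not — detaining an innocent passenger — delay and inconvenience. Type II (false negative): failing to conclude that a passenger is carrying a prohibited item when it is — letting a prohibited item through — security breach. Which is costlier depends on domain priorities and is a judgement call rather than a statistical fact.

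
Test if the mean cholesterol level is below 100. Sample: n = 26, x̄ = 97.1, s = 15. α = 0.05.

t = (97.1 - 100)/(15/√26) = -0.986, df = 25. Critical t = -1.708. Fail to reject H₀.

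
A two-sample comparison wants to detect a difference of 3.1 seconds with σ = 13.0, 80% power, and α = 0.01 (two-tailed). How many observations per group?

n per group = 2(z_α/2 + z_β)²σ²/d² = 2×(2.576 + 0.84)²×13.0²/3.1² = 410.4 → n = 411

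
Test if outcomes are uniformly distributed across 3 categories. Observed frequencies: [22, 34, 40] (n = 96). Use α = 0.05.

Expected = 32 each. χ² = Σ(O-E)²/E = 5.25. df = 2, critical value = 5.991. Fail to reject H₀.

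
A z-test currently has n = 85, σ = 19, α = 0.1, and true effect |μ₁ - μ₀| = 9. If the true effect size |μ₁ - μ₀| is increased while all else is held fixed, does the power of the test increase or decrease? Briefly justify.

Power increases: a larger true effect increases the non-centrality λ = |μ₁ - μ₀|/(σ/√n).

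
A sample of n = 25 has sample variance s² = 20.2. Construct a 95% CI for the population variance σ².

df = 24. χ²_{0.025} = 39.364, χ²_{0.975} = 12.401. CI for σ² = ((n-1)s²/χ²_{α/2}, (n-1)s²/χ²_{1-α/2}) = (24·20.2/39.364, 24·20.2/12.401) = (12.32, 39.09)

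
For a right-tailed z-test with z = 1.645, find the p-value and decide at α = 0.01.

p = P(Z > 1.645) = 1 - Φ(1.645) ≈ 0.05. Since p ≥ 0.01, fail to reject H₀ (not significant) at α = 0.01.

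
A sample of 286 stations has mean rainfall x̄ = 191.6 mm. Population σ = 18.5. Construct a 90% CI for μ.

CI = x̄ ± z*(σ/√n) = 191.6 ± 1.645(18.5/√286) = 191.6 ± 1.8 = (189.8, 193.4)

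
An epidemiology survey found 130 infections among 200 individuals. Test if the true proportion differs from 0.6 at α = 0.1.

p̂ = 0.65, p₀ = 0.6. z = (p̂ - p₀)/√(p₀(1-p₀)/n) = 1.443. Critical: ±1.645. Fail to reject H₀.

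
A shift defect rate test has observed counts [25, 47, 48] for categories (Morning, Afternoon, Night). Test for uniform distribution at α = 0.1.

Expected = 40 each. χ² = Σ(O-E)²/E = 8.45. df = 2, critical value = 4.605. Reject H₀.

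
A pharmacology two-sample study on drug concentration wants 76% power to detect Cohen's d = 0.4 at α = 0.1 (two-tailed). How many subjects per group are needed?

z_{α/2} = 1.645, z_β = Φ⁻¹(0.76) = 0.706. For small effect (d = 0.4): n per group = 2(z_{α/2} + z_β)²/d² = 2(1.645 + 0.706)²/0.4² = 69.1 → 70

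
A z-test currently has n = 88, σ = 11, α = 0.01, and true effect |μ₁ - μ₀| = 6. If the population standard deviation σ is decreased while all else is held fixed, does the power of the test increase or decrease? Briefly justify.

Power increases: a smaller σ shrinks the standard error σ/√n, moving the sampling distribution under H₁ further from the critical value.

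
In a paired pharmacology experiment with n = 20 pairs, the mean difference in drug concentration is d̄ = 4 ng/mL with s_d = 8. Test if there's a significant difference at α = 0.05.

t = d̄/(s_d/√n) = 4/(8/√20) = 2.236. df = 19, critical t = ±2.093. Reject H₀.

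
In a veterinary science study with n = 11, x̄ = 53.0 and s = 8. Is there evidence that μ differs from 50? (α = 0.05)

t = (x̄ - μ₀)/(s/√n) = (53.0 - 50)/(8/√11) = 1.244. df = 10, critical t = ±2.228. Fail to reject H₀.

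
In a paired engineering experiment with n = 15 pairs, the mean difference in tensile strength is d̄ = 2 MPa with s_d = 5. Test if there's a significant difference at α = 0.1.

t = d̄/(s_d/√n) = 2/(5/√15) = 1.549. df = 14, critical t = ±1.761. Fail to reject H₀.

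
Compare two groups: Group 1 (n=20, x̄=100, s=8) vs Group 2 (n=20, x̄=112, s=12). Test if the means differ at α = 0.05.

Pooled sp = 10.2. t = -3.721, df = 38. Critical t = ±2.024. Reject H₀.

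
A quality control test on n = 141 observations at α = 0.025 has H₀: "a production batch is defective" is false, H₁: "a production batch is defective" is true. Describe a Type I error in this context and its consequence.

Type I error: rejecting H₀ when it is true — concluding that a production batch is defective when in fact it is not. Consequence: scrapping a good batch — wasted material and cost for no reason.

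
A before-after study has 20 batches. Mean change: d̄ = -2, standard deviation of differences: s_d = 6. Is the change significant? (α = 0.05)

t = d̄/(s_d/√n) = -2/(6/√20) = -1.491. df = 19, critical t = ±2.093. Fail to reject H₀.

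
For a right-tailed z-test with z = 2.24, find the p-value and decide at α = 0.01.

p = P(Z > 2.24) = 1 - Φ(2.24) ≈ 0.0125. Since p ≥ 0.01, fail to reject H₀ (not significant) at α = 0.01.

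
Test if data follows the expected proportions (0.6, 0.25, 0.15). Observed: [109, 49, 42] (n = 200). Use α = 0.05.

Expected: [120.0, 50.0, 30.0]. χ² = 5.828. df = 2, critical = 5.991. Fail to reject H₀.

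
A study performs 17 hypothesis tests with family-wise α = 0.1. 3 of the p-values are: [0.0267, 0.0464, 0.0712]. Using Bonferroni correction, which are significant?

Bonferroni α = 0.1/17 = 0.00588. None of the given p-values are significant.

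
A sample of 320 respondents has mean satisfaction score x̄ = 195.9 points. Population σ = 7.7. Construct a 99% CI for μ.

CI = x̄ ± z*(σ/√n) = 195.9 ± 2.576(7.7/√320) = 195.9 ± 1.11 = (194.79, 197.01)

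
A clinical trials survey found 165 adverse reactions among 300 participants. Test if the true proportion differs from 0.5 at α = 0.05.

p̂ = 0.55, p₀ = 0.5. z = (p̂ - p₀)/√(p₀(1-p₀)/n) = 1.732. Critical: ±1.96. Fail to reject H₀.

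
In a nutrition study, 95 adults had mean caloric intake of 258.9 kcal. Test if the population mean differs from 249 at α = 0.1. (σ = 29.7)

z = (x̄ - μ₀)/(σ/√n) = (258.9 - 249)/(29.7/√95) = 3.249. Critical value: ±1.645. Since |3.249| > 1.645, Reject H₀.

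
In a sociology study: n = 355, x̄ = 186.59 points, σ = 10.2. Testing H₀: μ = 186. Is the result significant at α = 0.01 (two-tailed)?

z = (186.59 - 186)/(10.2/√355) = 1.09. Since |z| ≤ 2.576, not significant at α = 0.01.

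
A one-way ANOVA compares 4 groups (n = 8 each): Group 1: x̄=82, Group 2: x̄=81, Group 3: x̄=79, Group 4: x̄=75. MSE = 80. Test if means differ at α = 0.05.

Grand mean = 79.25. SS_between = 230.0, MS_between = 76.67. F = 0.958, F_crit ≈ 2.947. Fail to reject H₀.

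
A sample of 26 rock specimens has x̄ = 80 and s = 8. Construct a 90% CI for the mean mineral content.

CI = x̄ ± t*(s/√n) = 80 ± 1.708(8/√26) = (77.32, 82.68)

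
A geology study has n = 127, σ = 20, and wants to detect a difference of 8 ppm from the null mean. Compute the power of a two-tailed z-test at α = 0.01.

SE = σ/√n = 20/√127 = 1.775. Non-centrality λ = d/SE = 8/1.775 = 4.508. Power ≈ Φ(λ - z_{α/2}) = Φ(4.508 - 2.576) = Φ(1.932) = 0.973.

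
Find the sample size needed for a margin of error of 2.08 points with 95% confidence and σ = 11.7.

n = (z*σ/E)² = (1.96×11.7/2.08)² = 121.6 → n = 122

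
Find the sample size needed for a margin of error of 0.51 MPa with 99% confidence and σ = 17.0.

n = (z*σ/E)² = (2.576×17.0/0.51)² = 7373.1 → n = 7374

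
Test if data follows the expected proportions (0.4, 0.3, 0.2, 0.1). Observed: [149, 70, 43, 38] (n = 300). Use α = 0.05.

Expected: [120.0, 90.0, 60.0, 30.0]. χ² = 18.403. df = 3, critical = 7.815. Reject H₀.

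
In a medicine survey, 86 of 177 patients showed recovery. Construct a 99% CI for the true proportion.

p̂ = 0.486. CI = p̂ ± z*√(p̂(1-p̂)/n) = (0.389, 0.583)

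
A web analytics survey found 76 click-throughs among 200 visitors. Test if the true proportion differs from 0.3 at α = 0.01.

p̂ = 0.38, p₀ = 0.3. z = (p̂ - p₀)/√(p₀(1-p₀)/n) = 2.469. Critical: ±2.576. Fail to reject H₀.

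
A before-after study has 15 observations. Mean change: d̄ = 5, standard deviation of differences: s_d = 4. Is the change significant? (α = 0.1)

t = d̄/(s_d/√n) = 5/(4/√15) = 4.841. df = 14, critical t = ±1.761. Reject H₀.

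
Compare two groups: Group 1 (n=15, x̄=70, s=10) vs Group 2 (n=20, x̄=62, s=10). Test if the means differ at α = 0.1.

Pooled sp = 10.0. t = 2.342, df = 33. Critical t = ±1.692. Reject H₀.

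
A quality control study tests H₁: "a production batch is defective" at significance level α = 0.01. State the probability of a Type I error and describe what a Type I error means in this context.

P(Type I error) = α = 0.01. A Type I error is rejecting H₀ when H₀ is actually true (false positive) — here, concluding that a production batch is defective when in fact this is not the case. Consequence: scrapping a good batch — wasted material and cost for no reason.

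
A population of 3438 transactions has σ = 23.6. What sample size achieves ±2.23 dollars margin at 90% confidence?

Without FPC: n₀ = (1.645×23.6/2.23)² = 303.072. With FPC: n = n₀N/(n₀+N-1) = 278.6 → n = 279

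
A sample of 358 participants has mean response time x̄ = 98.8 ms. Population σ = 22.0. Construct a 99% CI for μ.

CI = x̄ ± z*(σ/√n) = 98.8 ± 2.576(22.0/√358) = 98.8 ± 3.0 = (95.8, 101.8)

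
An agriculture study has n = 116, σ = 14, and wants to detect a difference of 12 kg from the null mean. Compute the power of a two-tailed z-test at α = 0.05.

SE = σ/√n = 14/√116 = 1.3. Non-centrality λ = d/SE = 12/1.3 = 9.232. Power ≈ Φ(λ - z_{α/2}) = Φ(9.232 - 1.96) = Φ(7.272) = 1.0.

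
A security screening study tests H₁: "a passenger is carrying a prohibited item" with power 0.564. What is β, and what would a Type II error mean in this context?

β = 1 - power = 1 - 0.564 = 0.436. A Type II error is failing to reject H₀ when H₀ is false (false negative) — here, failing to conclude that a passenger is carrying a prohibited item when in fact it is true. Consequence: letting a prohibited item through — security breach.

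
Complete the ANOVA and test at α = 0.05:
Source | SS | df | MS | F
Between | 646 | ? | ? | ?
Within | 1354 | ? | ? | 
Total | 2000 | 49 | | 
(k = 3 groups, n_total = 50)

df_between = 2, df_within = 47. MS_between = 323.0, MS_within = 28.81. F = 11.212, F_crit ≈ 3.195. Reject H₀.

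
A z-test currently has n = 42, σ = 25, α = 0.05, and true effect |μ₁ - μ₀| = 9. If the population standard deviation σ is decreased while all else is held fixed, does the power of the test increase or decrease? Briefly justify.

Power increases: a smaller σ shrinks the standard error σ/√n, moving the sampling distribution under H₁ further from the critical value.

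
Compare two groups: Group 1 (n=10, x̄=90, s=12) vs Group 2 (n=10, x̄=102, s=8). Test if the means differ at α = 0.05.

Pooled sp = 10.2. t = -2.631, df = 18. Critical t = ±2.101. Reject H₀.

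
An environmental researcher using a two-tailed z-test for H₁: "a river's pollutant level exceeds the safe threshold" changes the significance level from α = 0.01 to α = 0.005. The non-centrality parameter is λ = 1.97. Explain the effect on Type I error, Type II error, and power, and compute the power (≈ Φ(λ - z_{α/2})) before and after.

Decreasing α from 0.01 to 0.005:
• Type I error rate decreases (α is the Type I rate by definition).
• Critical value moves from z_{α/2} = 2.576 to 2.807, so power = Φ(λ - z_{α/2}) goes from Φ(1.97 - 2.576) = 0.272 to Φ(1.97 - 2.807) = 0.201.
• Type II error rate β = 1 - power therefore increases (0.728 → 0.799).
Appropriate when false positives are costly — here, shutting down a compliant factory unnecessarily.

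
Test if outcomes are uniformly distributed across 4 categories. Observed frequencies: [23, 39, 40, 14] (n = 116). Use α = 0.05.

Expected = 29 each. χ² = Σ(O-E)²/E = 16.621. df = 3, critical value = 7.815. Reject H₀.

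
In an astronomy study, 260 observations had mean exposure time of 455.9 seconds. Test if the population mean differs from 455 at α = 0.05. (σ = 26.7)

z = (x̄ - μ₀)/(σ/√n) = (455.9 - 455)/(26.7/√260) = 0.544. Critical value: ±1.96. Since |0.544| ≤ 1.96, Fail to reject H₀.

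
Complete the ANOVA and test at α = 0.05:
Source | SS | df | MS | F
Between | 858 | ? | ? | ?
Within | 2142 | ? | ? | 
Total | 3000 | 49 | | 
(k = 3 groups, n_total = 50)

df_between = 2, df_within = 47. MS_between = 429.0, MS_within = 45.57. F = 9.413, F_crit ≈ 3.195. Reject H₀.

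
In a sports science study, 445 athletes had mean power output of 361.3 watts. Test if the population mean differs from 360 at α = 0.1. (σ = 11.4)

z = (x̄ - μ₀)/(σ/√n) = (361.3 - 360)/(11.4/√445) = 2.406. Critical value: ±1.645. Since |2.406| > 1.645, Reject H₀.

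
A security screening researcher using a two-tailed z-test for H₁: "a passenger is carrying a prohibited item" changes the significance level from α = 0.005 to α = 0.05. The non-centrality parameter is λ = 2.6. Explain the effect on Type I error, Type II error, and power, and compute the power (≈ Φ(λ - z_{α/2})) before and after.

Increasing α from 0.005 to 0.05:
• Type I error rate increases (α is the Type I rate by definition).
• Critical value moves from z_{α/2} = 2.807 to 1.96, so power = Φ(λ - z_{α/2}) goes from Φ(2.6 - 2.807) = 0.418 to Φ(2.6 - 1.96) = 0.739.
• Type II error rate β = 1 - power therefore decreases (0.582 → 0.261).
Appropriate when false negatives are costly — here, letting a prohibited item through — security breach.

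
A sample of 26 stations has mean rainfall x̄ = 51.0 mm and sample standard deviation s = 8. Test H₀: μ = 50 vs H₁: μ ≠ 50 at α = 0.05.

t = (x̄ - μ₀)/(s/√n) = (51.0 - 50)/(8/√26) = 0.637. df = 25, critical t = ±2.06. Fail to reject H₀.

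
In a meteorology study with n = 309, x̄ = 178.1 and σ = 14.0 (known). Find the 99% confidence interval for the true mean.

CI = x̄ ± z*(σ/√n) = 178.1 ± 2.576(14.0/√309) = 178.1 ± 2.05 = (176.05, 180.15)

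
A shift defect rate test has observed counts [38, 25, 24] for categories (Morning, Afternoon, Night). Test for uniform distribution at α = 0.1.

Expected = 29 each. χ² = Σ(O-E)²/E = 4.207. df = 2, critical value = 4.605. Fail to reject H₀.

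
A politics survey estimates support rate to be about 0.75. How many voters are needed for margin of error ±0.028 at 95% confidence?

n = z²p(1-p)/E² = 1.96²×0.75×0.25/0.028² = 918.7 → n = 919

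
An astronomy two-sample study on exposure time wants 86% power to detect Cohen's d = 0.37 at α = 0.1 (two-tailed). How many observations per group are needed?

z_{α/2} = 1.645, z_β = Φ⁻¹(0.86) = 1.08. For small effect (d = 0.37): n per group = 2(z_{α/2} + z_β)²/d² = 2(1.645 + 1.08)²/0.37² = 108.5 → 109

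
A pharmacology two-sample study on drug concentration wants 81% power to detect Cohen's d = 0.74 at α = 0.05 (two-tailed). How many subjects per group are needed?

z_{α/2} = 1.96, z_β = Φ⁻¹(0.81) = 0.878. For medium effect (d = 0.74): n per group = 2(z_{α/2} + z_β)²/d² = 2(1.96 + 0.878)²/0.74² = 29.4 → 30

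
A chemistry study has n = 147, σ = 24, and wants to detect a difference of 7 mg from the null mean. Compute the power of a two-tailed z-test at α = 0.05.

SE = σ/√n = 24/√147 = 1.979. Non-centrality λ = d/SE = 7/1.979 = 3.536. Power ≈ Φ(λ - z_{α/2}) = Φ(3.536 - 1.96) = Φ(1.576) = 0.943.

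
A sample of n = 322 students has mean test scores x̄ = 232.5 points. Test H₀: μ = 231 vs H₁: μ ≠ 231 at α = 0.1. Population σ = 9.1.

z = (x̄ - μ₀)/(σ/√n) = (232.5 - 231)/(9.1/√322) = 2.958. Critical value: ±1.645. Since |2.958| > 1.645, Reject H₀.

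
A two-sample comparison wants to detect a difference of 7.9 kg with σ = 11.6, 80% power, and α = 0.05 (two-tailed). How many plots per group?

n per group = 2(z_α/2 + z_β)²σ²/d² = 2×(1.96 + 0.84)²×11.6²/7.9² = 33.8 → n = 34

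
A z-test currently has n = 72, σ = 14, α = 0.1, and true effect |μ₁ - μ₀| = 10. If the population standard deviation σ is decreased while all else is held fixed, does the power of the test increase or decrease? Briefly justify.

Power increases: a smaller σ shrinks the standard error σ/√n, moving the sampling distribution under H₁ further from the critical value.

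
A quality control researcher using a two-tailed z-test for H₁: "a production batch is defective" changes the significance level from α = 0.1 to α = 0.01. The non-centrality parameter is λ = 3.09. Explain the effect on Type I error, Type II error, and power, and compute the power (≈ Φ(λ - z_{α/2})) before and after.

Decreasing α from 0.1 to 0.01:
• Type I error rate decreases (α is the Type I rate by definition).
• Critical value moves from z_{α/2} = 1.645 to 2.576, so power = Φ(λ - z_{α/2}) goes from Φ(3.09 - 1.645) = 0.926 to Φ(3.09 - 2.576) = 0.696.
• Type II error rate β = 1 - power therefore increases (0.074 → 0.304).
Appropriate when false positives are costly — here, scrapping a good batch — wasted material and cost for no reason.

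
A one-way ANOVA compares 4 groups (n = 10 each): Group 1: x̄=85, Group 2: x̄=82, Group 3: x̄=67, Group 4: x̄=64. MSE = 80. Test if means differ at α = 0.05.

Grand mean = 74.5. SS_between = 3330.0, MS_between = 1110.0. F = 13.875, F_crit ≈ 2.866. Reject H₀.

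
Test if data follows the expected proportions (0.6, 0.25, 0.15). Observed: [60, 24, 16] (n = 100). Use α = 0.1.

Expected: [60.0, 25.0, 15.0]. χ² = 0.107. df = 2, critical = 4.605. Fail to reject H₀.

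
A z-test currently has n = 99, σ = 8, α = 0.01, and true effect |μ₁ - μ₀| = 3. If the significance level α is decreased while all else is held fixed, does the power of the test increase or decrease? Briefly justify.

Power decreases: a smaller α raises the critical value, so less of the H₁ sampling distribution falls in the rejection region.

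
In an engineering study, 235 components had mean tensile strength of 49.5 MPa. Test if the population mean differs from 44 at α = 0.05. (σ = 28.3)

z = (x̄ - μ₀)/(σ/√n) = (49.5 - 44)/(28.3/√235) = 2.979. Critical value: ±1.96. Since |2.979| > 1.96, Reject H₀.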